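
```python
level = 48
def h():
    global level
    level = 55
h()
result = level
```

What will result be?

Step 1: level = 48 globally.
Step 2: h() declares global level and sets it to 55.
Step 3: After h(), global level = 55. result = 55

The answer is 55.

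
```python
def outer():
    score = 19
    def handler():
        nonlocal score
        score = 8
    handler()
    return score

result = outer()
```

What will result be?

Step 1: outer() sets score = 19.
Step 2: handler() uses nonlocal to reassign score = 8.
Step 3: result = 8

The answer is 8.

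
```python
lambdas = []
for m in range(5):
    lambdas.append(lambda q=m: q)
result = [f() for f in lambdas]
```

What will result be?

Step 1: Default arg q=m captures m at each iteration.
Step 2: Each lambda has its own default: 0, 1, ..., 4.
Step 3: result = [0, 1, 2, 3, 4]

The answer is [0, 1, 2, 3, 4].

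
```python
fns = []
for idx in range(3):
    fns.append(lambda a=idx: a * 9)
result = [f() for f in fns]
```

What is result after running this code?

Step 1: Default arg a=idx captures idx at each iteration.
Step 2: fns[k] has a defaulting to k, returns k * 9.
Step 3: result = [0, 9, 18]

The answer is [0, 9, 18].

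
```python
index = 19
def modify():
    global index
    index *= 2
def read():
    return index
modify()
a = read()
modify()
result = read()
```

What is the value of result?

Step 1: index = 19.
Step 2: First modify(): index = 19 * 2 = 38.
Step 3: Second modify(): index = 38 * 2 = 76.
Step 4: read() returns 76

The answer is 76.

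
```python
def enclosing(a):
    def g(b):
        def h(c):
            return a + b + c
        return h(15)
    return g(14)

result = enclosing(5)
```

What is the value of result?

Step 1: a = 5, b = 14, c = 15 across three nested scopes.
Step 2: h() accesses all three via LEGB rule.
Step 3: result = 5 + 14 + 15 = 34

The answer is 34.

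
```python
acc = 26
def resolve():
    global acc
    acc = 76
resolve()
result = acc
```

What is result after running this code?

Step 1: acc = 26 globally.
Step 2: resolve() declares global acc and sets it to 76.
Step 3: After resolve(), global acc = 76. result = 76

The answer is 76.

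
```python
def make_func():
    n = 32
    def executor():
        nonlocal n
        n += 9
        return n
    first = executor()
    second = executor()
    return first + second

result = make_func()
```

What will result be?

Step 1: n starts at 32.
Step 2: First call: n = 32 + 9 = 41, returns 41.
Step 3: Second call: n = 41 + 9 = 50, returns 50.
Step 4: result = 41 + 50 = 91

The answer is 91.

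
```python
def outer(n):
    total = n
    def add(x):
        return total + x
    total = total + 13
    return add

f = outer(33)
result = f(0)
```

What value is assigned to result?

Step 1: outer(33) sets total = 33, then total = 33 + 13 = 46.
Step 2: Closures capture by reference, so add sees total = 46.
Step 3: f(0) returns 46 + 0 = 46

The answer is 46.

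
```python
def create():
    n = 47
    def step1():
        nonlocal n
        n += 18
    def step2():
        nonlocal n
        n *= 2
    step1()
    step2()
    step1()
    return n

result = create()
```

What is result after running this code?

Step 1: n = 47.
Step 2: step1(): n = 47 + 18 = 65.
Step 3: step2(): n = 65 * 2 = 130.
Step 4: step1(): n = 130 + 18 = 148. result = 148

The answer is 148.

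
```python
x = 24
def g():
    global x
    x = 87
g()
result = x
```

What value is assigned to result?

Step 1: x = 24 globally.
Step 2: g() declares global x and sets it to 87.
Step 3: After g(), global x = 87. result = 87

The answer is 87.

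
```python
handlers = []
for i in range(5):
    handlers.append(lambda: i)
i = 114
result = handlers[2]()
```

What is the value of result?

Step 1: Lambdas capture the variable i by reference, not by value.
Step 2: After the loop, i is reassigned to 114.
Step 3: handlers[2]() looks up the current i = 114. result = 114

The answer is 114.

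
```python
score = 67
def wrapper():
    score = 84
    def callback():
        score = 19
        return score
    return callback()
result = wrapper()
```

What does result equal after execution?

Step 1: Three scopes define score: global (67), wrapper (84), callback (19).
Step 2: callback() has its own local score = 19, which shadows both enclosing and global.
Step 3: result = 19 (local wins in LEGB)

The answer is 19.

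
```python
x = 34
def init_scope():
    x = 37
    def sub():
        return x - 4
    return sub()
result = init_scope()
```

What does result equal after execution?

Step 1: init_scope() shadows global x with x = 37.
Step 2: sub() finds x = 37 in enclosing scope, computes 37 - 4 = 33.
Step 3: result = 33

The answer is 33.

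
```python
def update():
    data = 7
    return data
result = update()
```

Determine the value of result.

Step 1: update() defines data = 7 in its local scope.
Step 2: return data finds the local variable data = 7.
Step 3: result = 7

The answer is 7.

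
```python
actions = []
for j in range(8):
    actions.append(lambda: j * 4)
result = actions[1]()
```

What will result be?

Step 1: All lambdas reference the same variable j (late binding).
Step 2: After the loop, j = 7. Every lambda returns j * 4.
Step 3: actions[1]() = 7 * 4 = 28

The answer is 28.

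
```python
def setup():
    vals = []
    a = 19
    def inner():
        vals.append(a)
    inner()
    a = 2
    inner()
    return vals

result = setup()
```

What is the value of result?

Step 1: a = 19. inner() appends current a to vals.
Step 2: First inner(): appends 19. Then a = 2.
Step 3: Second inner(): appends 2 (closure sees updated a). result = [19, 2]

The answer is [19, 2].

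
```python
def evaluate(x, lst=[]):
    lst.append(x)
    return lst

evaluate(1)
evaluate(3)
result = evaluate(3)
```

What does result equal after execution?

Step 1: Mutable default argument gotcha! The list [] is created once.
Step 2: Each call appends to the SAME list: [1], [1, 3], [1, 3, 3].
Step 3: result = [1, 3, 3]

The answer is [1, 3, 3].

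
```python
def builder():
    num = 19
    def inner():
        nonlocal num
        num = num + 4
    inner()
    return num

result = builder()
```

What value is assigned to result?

Step 1: builder() sets num = 19.
Step 2: inner() uses nonlocal to modify num in builder's scope: num = 19 + 4 = 23.
Step 3: builder() returns the modified num = 23

The answer is 23.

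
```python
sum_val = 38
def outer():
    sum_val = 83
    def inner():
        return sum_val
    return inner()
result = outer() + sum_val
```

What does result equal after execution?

Step 1: Global sum_val = 38. outer() shadows with sum_val = 83.
Step 2: inner() returns enclosing sum_val = 83. outer() = 83.
Step 3: result = 83 + global sum_val (38) = 121

The answer is 121.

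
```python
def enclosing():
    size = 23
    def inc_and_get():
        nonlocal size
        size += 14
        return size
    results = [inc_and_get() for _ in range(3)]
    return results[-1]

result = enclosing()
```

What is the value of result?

Step 1: size = 23.
Step 2: Three calls to inc_and_get(), each adding 14.
Step 3: Last value = 23 + 14 * 3 = 65

The answer is 65.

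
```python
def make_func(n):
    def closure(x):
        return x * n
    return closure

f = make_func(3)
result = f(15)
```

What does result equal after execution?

Step 1: make_func(3) creates a closure capturing n = 3.
Step 2: f(15) computes 15 * 3 = 45.
Step 3: result = 45

The answer is 45.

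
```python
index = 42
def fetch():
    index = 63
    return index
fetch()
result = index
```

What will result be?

Step 1: index = 42 globally.
Step 2: fetch() creates a LOCAL index = 63 (no global keyword!).
Step 3: The global index is unchanged. result = 42

The answer is 42.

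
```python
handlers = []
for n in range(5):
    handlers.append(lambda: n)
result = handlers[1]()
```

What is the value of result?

Step 1: The loop creates 5 lambdas, all referencing the same variable n.
Step 2: After the loop, n = 4 (final value).
Step 3: handlers[1]() looks up n at call time and finds 4. This is the late binding gotcha. result = 4

The answer is 4.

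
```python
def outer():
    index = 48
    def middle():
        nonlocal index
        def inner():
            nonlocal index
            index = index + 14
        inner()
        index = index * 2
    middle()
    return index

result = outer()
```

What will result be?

Step 1: index = 48.
Step 2: inner() adds 14: index = 48 + 14 = 62.
Step 3: middle() doubles: index = 62 * 2 = 124.
Step 4: result = 124

The answer is 124.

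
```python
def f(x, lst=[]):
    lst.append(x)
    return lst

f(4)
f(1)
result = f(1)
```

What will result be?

Step 1: Mutable default argument gotcha! The list [] is created once.
Step 2: Each call appends to the SAME list: [4], [4, 1], [4, 1, 1].
Step 3: result = [4, 1, 1]

The answer is [4, 1, 1].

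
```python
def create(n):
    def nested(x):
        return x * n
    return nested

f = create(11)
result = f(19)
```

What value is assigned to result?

Step 1: create(11) creates a closure capturing n = 11.
Step 2: f(19) computes 19 * 11 = 209.
Step 3: result = 209

The answer is 209.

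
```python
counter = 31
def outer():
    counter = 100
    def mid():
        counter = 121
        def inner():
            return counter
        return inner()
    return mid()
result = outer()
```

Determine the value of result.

Step 1: Three levels of shadowing: global 31, outer 100, mid 121.
Step 2: inner() finds counter = 121 in enclosing mid() scope.
Step 3: result = 121

The answer is 121.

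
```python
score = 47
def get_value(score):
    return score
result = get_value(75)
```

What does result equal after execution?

Step 1: Global score = 47.
Step 2: get_value(75) takes parameter score = 75, which shadows the global.
Step 3: result = 75

The answer is 75.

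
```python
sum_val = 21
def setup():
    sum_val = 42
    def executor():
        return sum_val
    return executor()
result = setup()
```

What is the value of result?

Step 1: sum_val = 21 globally, but setup() defines sum_val = 42 locally.
Step 2: executor() looks up sum_val. Not in local scope, so checks enclosing scope (setup) and finds sum_val = 42.
Step 3: result = 42

The answer is 42.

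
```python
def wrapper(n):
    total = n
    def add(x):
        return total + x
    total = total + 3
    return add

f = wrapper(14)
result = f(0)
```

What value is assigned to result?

Step 1: wrapper(14) sets total = 14, then total = 14 + 3 = 17.
Step 2: Closures capture by reference, so add sees total = 17.
Step 3: f(0) returns 17 + 0 = 17

The answer is 17.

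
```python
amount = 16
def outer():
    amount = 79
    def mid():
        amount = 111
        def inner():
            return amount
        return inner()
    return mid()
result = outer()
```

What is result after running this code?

Step 1: Three levels of shadowing: global 16, outer 79, mid 111.
Step 2: inner() finds amount = 111 in enclosing mid() scope.
Step 3: result = 111

The answer is 111.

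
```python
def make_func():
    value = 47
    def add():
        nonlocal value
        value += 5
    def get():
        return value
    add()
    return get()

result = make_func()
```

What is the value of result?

Step 1: value = 47. add() modifies it via nonlocal, get() reads it.
Step 2: add() makes value = 47 + 5 = 52.
Step 3: get() returns 52. result = 52

The answer is 52.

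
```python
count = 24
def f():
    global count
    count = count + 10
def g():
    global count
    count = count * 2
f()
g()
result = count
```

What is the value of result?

Step 1: count = 24.
Step 2: f() adds 10: count = 24 + 10 = 34.
Step 3: g() doubles: count = 34 * 2 = 68.
Step 4: result = 68

The answer is 68.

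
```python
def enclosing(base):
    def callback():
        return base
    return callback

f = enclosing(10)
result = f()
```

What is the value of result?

Step 1: enclosing(10) creates closure capturing base = 10.
Step 2: f() returns the captured base = 10.
Step 3: result = 10

The answer is 10.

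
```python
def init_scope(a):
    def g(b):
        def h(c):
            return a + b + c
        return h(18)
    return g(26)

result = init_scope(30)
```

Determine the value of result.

Step 1: a = 30, b = 26, c = 18 across three nested scopes.
Step 2: h() accesses all three via LEGB rule.
Step 3: result = 30 + 26 + 18 = 74

The answer is 74.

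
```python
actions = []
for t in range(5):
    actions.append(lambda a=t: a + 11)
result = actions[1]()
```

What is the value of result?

Step 1: Default argument a=t captures t's value at definition time.
Step 2: actions[1] was defined when t = 1, so a defaults to 1.
Step 3: result = 1 + 11 = 12 (default arg fixes the late binding issue)

The answer is 12.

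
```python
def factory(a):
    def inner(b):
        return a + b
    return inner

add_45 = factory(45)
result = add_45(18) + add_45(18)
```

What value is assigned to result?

Step 1: add_45 captures a = 45.
Step 2: add_45(18) = 45 + 18 = 63, called twice.
Step 3: result = 63 + 63 = 126

The answer is 126.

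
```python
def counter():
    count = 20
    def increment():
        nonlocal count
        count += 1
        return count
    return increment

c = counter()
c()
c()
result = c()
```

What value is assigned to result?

Step 1: counter() creates closure with count = 20.
Step 2: Each c() call increments count via nonlocal. After 3 calls: 20 + 3 = 23.
Step 3: result = 23

The answer is 23.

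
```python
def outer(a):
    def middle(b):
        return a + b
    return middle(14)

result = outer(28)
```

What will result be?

Step 1: outer(28) passes a = 28.
Step 2: middle(14) has b = 14, reads a = 28 from enclosing.
Step 3: result = 28 + 14 = 42

The answer is 42.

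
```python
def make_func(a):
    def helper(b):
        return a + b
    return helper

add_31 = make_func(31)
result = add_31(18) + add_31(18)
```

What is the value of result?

Step 1: add_31 captures a = 31.
Step 2: add_31(18) = 31 + 18 = 49, called twice.
Step 3: result = 49 + 49 = 98

The answer is 98.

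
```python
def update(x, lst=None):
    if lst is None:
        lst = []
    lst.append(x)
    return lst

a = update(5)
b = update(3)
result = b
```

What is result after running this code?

Step 1: None default with guard creates a NEW list each call.
Step 2: a = [5] (fresh list). b = [3] (another fresh list).
Step 3: result = [3] (this is the fix for mutable default)

The answer is [3].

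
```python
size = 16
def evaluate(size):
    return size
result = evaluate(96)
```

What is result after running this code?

Step 1: Global size = 16.
Step 2: evaluate(96) takes parameter size = 96, which shadows the global.
Step 3: result = 96

The answer is 96.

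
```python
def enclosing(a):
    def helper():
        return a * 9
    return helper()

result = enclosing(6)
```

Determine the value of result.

Step 1: enclosing(6) binds parameter a = 6.
Step 2: helper() accesses a = 6 from enclosing scope.
Step 3: result = 6 * 9 = 54

The answer is 54.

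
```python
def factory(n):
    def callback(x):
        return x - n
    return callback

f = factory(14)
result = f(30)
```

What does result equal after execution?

Step 1: factory(14) creates a closure capturing n = 14.
Step 2: f(30) computes 30 - 14 = 16.
Step 3: result = 16

The answer is 16.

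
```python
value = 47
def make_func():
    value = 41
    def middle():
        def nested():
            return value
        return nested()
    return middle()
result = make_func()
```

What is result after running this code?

Step 1: make_func() defines value = 41. middle() and nested() have no local value.
Step 2: nested() checks local (none), enclosing middle() (none), enclosing make_func() and finds value = 41.
Step 3: result = 41

The answer is 41.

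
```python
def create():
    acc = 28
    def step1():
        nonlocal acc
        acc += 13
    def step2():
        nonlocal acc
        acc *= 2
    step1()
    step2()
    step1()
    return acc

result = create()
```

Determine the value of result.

Step 1: acc = 28.
Step 2: step1(): acc = 28 + 13 = 41.
Step 3: step2(): acc = 41 * 2 = 82.
Step 4: step1(): acc = 82 + 13 = 95. result = 95

The answer is 95.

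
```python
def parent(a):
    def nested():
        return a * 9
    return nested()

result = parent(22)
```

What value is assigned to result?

Step 1: parent(22) binds parameter a = 22.
Step 2: nested() accesses a = 22 from enclosing scope.
Step 3: result = 22 * 9 = 198

The answer is 198.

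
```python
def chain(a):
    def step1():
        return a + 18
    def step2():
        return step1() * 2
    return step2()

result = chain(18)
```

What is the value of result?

Step 1: chain(18) captures a = 18.
Step 2: step2() calls step1() which returns 18 + 18 = 36.
Step 3: step2() returns 36 * 2 = 72

The answer is 72.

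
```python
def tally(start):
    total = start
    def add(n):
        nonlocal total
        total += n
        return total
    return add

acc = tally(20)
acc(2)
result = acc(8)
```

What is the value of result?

Step 1: tally(20) creates closure with total = 20.
Step 2: First acc(2): total = 20 + 2 = 22.
Step 3: Second acc(8): total = 22 + 8 = 30. result = 30

The answer is 30.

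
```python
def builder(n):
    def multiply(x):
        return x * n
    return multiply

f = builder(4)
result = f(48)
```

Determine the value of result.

Step 1: builder(4) returns multiply closure with n = 4.
Step 2: f(48) computes 48 * 4 = 192.
Step 3: result = 192

The answer is 192.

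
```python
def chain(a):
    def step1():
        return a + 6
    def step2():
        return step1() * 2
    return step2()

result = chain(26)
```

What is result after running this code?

Step 1: chain(26) captures a = 26.
Step 2: step2() calls step1() which returns 26 + 6 = 32.
Step 3: step2() returns 32 * 2 = 64

The answer is 64.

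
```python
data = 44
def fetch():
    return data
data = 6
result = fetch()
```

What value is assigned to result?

Step 1: data is first set to 44, then reassigned to 6.
Step 2: fetch() is called after the reassignment, so it looks up the current global data = 6.
Step 3: result = 6

The answer is 6.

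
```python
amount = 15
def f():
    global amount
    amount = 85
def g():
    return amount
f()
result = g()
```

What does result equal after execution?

Step 1: amount = 15.
Step 2: f() sets global amount = 85.
Step 3: g() reads global amount = 85. result = 85

The answer is 85.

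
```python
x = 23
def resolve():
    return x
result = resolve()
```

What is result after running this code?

Step 1: x = 23 is defined in the global scope.
Step 2: resolve() looks up x. No local x exists, so Python checks the global scope via LEGB rule and finds x = 23.
Step 3: result = 23

The answer is 23.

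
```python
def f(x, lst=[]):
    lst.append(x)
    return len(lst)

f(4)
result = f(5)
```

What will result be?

Step 1: Mutable default list persists between calls.
Step 2: First call: lst = [4], len = 1. Second call: lst = [4, 5], len = 2.
Step 3: result = 2

The answer is 2.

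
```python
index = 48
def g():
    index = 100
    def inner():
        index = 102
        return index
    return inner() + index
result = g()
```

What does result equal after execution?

Step 1: g() has local index = 100. inner() has local index = 102.
Step 2: inner() returns its local index = 102.
Step 3: g() returns 102 + its own index (100) = 202

The answer is 202.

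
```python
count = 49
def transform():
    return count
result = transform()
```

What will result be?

Step 1: count = 49 is defined in the global scope.
Step 2: transform() looks up count. No local count exists, so Python checks the global scope via LEGB rule and finds count = 49.
Step 3: result = 49

The answer is 49.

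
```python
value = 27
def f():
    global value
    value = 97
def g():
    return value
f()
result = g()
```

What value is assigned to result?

Step 1: value = 27.
Step 2: f() sets global value = 97.
Step 3: g() reads global value = 97. result = 97

The answer is 97.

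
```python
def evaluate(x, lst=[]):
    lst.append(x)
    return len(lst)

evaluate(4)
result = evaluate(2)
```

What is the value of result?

Step 1: Mutable default list persists between calls.
Step 2: First call: lst = [4], len = 1. Second call: lst = [4, 2], len = 2.
Step 3: result = 2

The answer is 2.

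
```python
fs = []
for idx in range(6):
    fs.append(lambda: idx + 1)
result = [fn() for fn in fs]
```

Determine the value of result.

Step 1: All lambdas capture idx by reference. After the loop, idx = 5.
Step 2: Each call returns 5 + 1 = 6.
Step 3: result = [6, 6, 6, 6, 6, 6]

The answer is [6, 6, 6, 6, 6, 6].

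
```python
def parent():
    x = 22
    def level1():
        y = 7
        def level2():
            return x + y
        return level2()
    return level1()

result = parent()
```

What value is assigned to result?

Step 1: x = 22 in parent. y = 7 in level1.
Step 2: level2() reads x = 22 and y = 7 from enclosing scopes.
Step 3: result = 22 + 7 = 29

The answer is 29.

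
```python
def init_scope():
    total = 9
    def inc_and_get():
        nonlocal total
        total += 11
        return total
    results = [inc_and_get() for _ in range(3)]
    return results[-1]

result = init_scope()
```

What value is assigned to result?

Step 1: total = 9.
Step 2: Three calls to inc_and_get(), each adding 11.
Step 3: Last value = 9 + 11 * 3 = 42

The answer is 42.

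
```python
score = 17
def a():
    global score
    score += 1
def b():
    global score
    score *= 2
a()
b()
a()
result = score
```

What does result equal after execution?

Step 1: score = 17.
Step 2: a(): score = 17 + 1 = 18.
Step 3: b(): score = 18 * 2 = 36.
Step 4: a(): score = 36 + 1 = 37

The answer is 37.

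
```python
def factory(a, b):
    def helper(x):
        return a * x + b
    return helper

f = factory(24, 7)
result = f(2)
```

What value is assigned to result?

Step 1: factory(24, 7) captures a = 24, b = 7.
Step 2: f(2) computes 24 * 2 + 7 = 55.
Step 3: result = 55

The answer is 55.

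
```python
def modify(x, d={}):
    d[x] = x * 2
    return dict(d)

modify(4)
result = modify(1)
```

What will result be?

Step 1: Mutable default dict is shared across calls.
Step 2: First call adds 4: 8. Second call adds 1: 2.
Step 3: result = {4: 8, 1: 2}

The answer is {4: 8, 1: 2}.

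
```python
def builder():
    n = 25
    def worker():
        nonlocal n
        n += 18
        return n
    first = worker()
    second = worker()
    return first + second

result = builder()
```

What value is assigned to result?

Step 1: n starts at 25.
Step 2: First call: n = 25 + 18 = 43, returns 43.
Step 3: Second call: n = 43 + 18 = 61, returns 61.
Step 4: result = 43 + 61 = 104

The answer is 104.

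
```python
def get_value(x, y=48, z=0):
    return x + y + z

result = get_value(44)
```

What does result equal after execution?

Step 1: get_value(44) uses defaults y = 48, z = 0.
Step 2: Returns 44 + 48 + 0 = 92.
Step 3: result = 92

The answer is 92.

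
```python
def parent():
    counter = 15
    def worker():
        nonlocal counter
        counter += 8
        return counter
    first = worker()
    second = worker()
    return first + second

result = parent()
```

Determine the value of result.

Step 1: counter starts at 15.
Step 2: First call: counter = 15 + 8 = 23, returns 23.
Step 3: Second call: counter = 23 + 8 = 31, returns 31.
Step 4: result = 23 + 31 = 54

The answer is 54.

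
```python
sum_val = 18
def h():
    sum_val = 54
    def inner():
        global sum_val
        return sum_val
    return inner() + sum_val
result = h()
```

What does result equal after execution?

Step 1: Global sum_val = 18. h() shadows with local sum_val = 54.
Step 2: inner() uses global keyword, so inner() returns global sum_val = 18.
Step 3: h() returns 18 + 54 = 72

The answer is 72.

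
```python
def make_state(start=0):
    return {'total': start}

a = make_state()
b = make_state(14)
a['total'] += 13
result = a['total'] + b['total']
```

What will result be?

Step 1: make_state() returns a new dict each call (immutable default 0).
Step 2: a = {'total': 0}, b = {'total': 14}.
Step 3: a['total'] += 13 = 13. result = 13 + 14 = 27

The answer is 27.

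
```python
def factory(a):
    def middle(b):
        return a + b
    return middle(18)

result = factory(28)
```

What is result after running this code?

Step 1: factory(28) passes a = 28.
Step 2: middle(18) has b = 18, reads a = 28 from enclosing.
Step 3: result = 28 + 18 = 46

The answer is 46.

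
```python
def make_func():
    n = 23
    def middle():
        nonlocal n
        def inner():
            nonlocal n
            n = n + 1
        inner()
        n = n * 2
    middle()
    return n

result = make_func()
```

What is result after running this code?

Step 1: n = 23.
Step 2: inner() adds 1: n = 23 + 1 = 24.
Step 3: middle() doubles: n = 24 * 2 = 48.
Step 4: result = 48

The answer is 48.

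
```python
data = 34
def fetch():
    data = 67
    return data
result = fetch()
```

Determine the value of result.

Step 1: Global data = 34.
Step 2: fetch() creates local data = 67, shadowing the global.
Step 3: Returns local data = 67. result = 67

The answer is 67.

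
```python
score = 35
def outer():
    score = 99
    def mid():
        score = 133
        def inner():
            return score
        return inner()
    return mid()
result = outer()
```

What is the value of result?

Step 1: Three levels of shadowing: global 35, outer 99, mid 133.
Step 2: inner() finds score = 133 in enclosing mid() scope.
Step 3: result = 133

The answer is 133.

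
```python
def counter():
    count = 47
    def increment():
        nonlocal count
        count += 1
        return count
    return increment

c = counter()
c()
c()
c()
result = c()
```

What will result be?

Step 1: counter() creates closure with count = 47.
Step 2: Each c() call increments count via nonlocal. After 4 calls: 47 + 4 = 51.
Step 3: result = 51

The answer is 51.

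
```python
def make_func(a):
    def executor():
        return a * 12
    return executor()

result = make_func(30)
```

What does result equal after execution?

Step 1: make_func(30) binds parameter a = 30.
Step 2: executor() accesses a = 30 from enclosing scope.
Step 3: result = 30 * 12 = 360

The answer is 360.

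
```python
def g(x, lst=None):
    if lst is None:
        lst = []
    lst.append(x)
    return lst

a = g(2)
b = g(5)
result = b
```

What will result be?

Step 1: None default with guard creates a NEW list each call.
Step 2: a = [2] (fresh list). b = [5] (another fresh list).
Step 3: result = [5] (this is the fix for mutable default)

The answer is [5].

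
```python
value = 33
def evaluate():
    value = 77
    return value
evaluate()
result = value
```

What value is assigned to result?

Step 1: Global value = 33.
Step 2: evaluate() creates local value = 77 (shadow, not modification).
Step 3: After evaluate() returns, global value is unchanged. result = 33

The answer is 33.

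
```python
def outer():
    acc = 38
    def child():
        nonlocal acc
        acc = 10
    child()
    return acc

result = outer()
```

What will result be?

Step 1: outer() sets acc = 38.
Step 2: child() uses nonlocal to reassign acc = 10.
Step 3: result = 10

The answer is 10.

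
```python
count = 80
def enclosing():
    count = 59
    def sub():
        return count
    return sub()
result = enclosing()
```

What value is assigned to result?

Step 1: count = 80 globally, but enclosing() defines count = 59 locally.
Step 2: sub() looks up count. Not in local scope, so checks enclosing scope (enclosing) and finds count = 59.
Step 3: result = 59

The answer is 59.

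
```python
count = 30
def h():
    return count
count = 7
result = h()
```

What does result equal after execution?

Step 1: count is first set to 30, then reassigned to 7.
Step 2: h() is called after the reassignment, so it looks up the current global count = 7.
Step 3: result = 7

The answer is 7.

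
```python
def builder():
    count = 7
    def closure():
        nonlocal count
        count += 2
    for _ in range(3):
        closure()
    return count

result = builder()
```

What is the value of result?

Step 1: count = 7.
Step 2: closure() is called 3 times in a loop, each adding 2 via nonlocal.
Step 3: count = 7 + 2 * 3 = 13

The answer is 13.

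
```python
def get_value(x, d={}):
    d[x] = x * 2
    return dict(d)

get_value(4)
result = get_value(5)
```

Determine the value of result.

Step 1: Mutable default dict is shared across calls.
Step 2: First call adds 4: 8. Second call adds 5: 10.
Step 3: result = {4: 8, 5: 10}

The answer is {4: 8, 5: 10}.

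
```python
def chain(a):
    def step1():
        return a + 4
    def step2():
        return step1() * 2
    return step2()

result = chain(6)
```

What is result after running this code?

Step 1: chain(6) captures a = 6.
Step 2: step2() calls step1() which returns 6 + 4 = 10.
Step 3: step2() returns 10 * 2 = 20

The answer is 20.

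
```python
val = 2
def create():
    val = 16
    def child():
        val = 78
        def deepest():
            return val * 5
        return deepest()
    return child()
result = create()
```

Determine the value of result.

Step 1: deepest() looks up val through LEGB: not local, finds val = 78 in enclosing child().
Step 2: Returns 78 * 5 = 390.
Step 3: result = 390

The answer is 390.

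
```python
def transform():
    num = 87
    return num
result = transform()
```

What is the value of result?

Step 1: transform() defines num = 87 in its local scope.
Step 2: return num finds the local variable num = 87.
Step 3: result = 87

The answer is 87.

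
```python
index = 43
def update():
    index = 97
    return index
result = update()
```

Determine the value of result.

Step 1: Global index = 43.
Step 2: update() creates local index = 97, shadowing the global.
Step 3: Returns local index = 97. result = 97

The answer is 97.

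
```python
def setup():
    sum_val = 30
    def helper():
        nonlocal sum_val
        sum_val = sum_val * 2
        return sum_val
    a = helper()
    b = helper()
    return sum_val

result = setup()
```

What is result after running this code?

Step 1: sum_val starts at 30.
Step 2: First helper(): sum_val = 30 * 2 = 60.
Step 3: Second helper(): sum_val = 60 * 2 = 120.
Step 4: result = 120

The answer is 120.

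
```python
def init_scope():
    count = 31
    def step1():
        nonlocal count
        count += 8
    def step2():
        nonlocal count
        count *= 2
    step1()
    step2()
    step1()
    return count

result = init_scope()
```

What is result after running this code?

Step 1: count = 31.
Step 2: step1(): count = 31 + 8 = 39.
Step 3: step2(): count = 39 * 2 = 78.
Step 4: step1(): count = 78 + 8 = 86. result = 86

The answer is 86.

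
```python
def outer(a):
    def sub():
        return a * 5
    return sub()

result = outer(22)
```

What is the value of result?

Step 1: outer(22) binds parameter a = 22.
Step 2: sub() accesses a = 22 from enclosing scope.
Step 3: result = 22 * 5 = 110

The answer is 110.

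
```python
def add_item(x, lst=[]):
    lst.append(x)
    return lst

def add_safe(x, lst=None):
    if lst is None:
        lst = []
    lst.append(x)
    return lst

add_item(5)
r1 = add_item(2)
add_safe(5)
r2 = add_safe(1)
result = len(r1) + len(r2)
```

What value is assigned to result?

Step 1: add_item shares mutable default: after 2 calls, lst = [5, 2], len = 2.
Step 2: add_safe creates fresh list each time: r2 = [1], len = 1.
Step 3: result = 2 + 1 = 3

The answer is 3.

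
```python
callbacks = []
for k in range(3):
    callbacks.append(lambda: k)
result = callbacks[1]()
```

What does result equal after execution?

Step 1: The loop creates 3 lambdas, all referencing the same variable k.
Step 2: After the loop, k = 2 (final value).
Step 3: callbacks[1]() looks up k at call time and finds 2. This is the late binding gotcha. result = 2

The answer is 2.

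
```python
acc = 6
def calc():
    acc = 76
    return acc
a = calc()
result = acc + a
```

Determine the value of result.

Step 1: Global acc = 6. calc() returns local acc = 76.
Step 2: a = 76. Global acc still = 6.
Step 3: result = 6 + 76 = 82

The answer is 82.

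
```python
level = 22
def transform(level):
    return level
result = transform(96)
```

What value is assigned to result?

Step 1: Global level = 22.
Step 2: transform(96) takes parameter level = 96, which shadows the global.
Step 3: result = 96

The answer is 96.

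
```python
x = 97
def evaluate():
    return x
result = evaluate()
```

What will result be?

Step 1: x = 97 is defined in the global scope.
Step 2: evaluate() looks up x. No local x exists, so Python checks the global scope via LEGB rule and finds x = 97.
Step 3: result = 97

The answer is 97.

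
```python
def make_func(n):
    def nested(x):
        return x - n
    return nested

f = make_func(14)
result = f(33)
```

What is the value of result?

Step 1: make_func(14) creates a closure capturing n = 14.
Step 2: f(33) computes 33 - 14 = 19.
Step 3: result = 19

The answer is 19.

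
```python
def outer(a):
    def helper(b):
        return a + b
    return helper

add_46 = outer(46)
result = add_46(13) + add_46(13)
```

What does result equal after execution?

Step 1: add_46 captures a = 46.
Step 2: add_46(13) = 46 + 13 = 59, called twice.
Step 3: result = 59 + 59 = 118

The answer is 118.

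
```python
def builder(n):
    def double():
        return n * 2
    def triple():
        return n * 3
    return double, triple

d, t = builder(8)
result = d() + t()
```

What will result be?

Step 1: Both closures capture the same n = 8.
Step 2: d() = 8 * 2 = 16, t() = 8 * 3 = 24.
Step 3: result = 16 + 24 = 40

The answer is 40.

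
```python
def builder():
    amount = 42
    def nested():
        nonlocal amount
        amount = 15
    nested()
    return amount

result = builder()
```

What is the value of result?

Step 1: builder() sets amount = 42.
Step 2: nested() uses nonlocal to reassign amount = 15.
Step 3: result = 15

The answer is 15.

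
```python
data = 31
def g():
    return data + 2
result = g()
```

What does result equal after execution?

Step 1: data = 31 is defined globally.
Step 2: g() looks up data from global scope = 31, then computes 31 + 2 = 33.
Step 3: result = 33

The answer is 33.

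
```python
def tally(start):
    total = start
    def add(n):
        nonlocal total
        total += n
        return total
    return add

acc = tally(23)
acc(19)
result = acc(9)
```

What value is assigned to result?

Step 1: tally(23) creates closure with total = 23.
Step 2: First acc(19): total = 23 + 19 = 42.
Step 3: Second acc(9): total = 42 + 9 = 51. result = 51

The answer is 51.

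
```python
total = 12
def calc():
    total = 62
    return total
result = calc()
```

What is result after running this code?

Step 1: Global total = 12.
Step 2: calc() creates local total = 62, shadowing the global.
Step 3: Returns local total = 62. result = 62

The answer is 62.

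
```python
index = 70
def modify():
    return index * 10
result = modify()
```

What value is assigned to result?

Step 1: index = 70 is defined globally.
Step 2: modify() looks up index from global scope = 70, then computes 70 * 10 = 700.
Step 3: result = 700

The answer is 700.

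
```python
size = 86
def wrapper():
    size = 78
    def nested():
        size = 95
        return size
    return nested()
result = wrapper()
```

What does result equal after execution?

Step 1: Three scopes define size: global (86), wrapper (78), nested (95).
Step 2: nested() has its own local size = 95, which shadows both enclosing and global.
Step 3: result = 95 (local wins in LEGB)

The answer is 95.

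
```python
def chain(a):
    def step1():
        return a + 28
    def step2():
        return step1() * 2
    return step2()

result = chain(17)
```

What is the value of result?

Step 1: chain(17) captures a = 17.
Step 2: step2() calls step1() which returns 17 + 28 = 45.
Step 3: step2() returns 45 * 2 = 90

The answer is 90.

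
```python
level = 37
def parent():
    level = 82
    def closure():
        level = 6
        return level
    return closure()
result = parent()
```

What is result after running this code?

Step 1: Three scopes define level: global (37), parent (82), closure (6).
Step 2: closure() has its own local level = 6, which shadows both enclosing and global.
Step 3: result = 6 (local wins in LEGB)

The answer is 6.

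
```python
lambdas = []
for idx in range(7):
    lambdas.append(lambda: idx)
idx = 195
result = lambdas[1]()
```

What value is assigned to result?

Step 1: Lambdas capture the variable idx by reference, not by value.
Step 2: After the loop, idx is reassigned to 195.
Step 3: lambdas[1]() looks up the current idx = 195. result = 195

The answer is 195.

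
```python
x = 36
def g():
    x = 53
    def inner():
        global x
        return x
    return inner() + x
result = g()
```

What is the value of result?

Step 1: Global x = 36. g() shadows with local x = 53.
Step 2: inner() uses global keyword, so inner() returns global x = 36.
Step 3: g() returns 36 + 53 = 89

The answer is 89.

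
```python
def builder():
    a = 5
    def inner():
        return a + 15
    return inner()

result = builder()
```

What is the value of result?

Step 1: builder() defines a = 5.
Step 2: inner() reads a = 5 from enclosing scope, returns 5 + 15 = 20.
Step 3: result = 20

The answer is 20.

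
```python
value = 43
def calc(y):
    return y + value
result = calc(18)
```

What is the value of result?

Step 1: value = 43 is defined globally.
Step 2: calc(18) uses parameter y = 18 and looks up value from global scope = 43.
Step 3: result = 18 + 43 = 61

The answer is 61.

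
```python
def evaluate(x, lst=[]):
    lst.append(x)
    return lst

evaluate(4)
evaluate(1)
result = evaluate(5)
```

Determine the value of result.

Step 1: Mutable default argument gotcha! The list [] is created once.
Step 2: Each call appends to the SAME list: [4], [4, 1], [4, 1, 5].
Step 3: result = [4, 1, 5]

The answer is [4, 1, 5].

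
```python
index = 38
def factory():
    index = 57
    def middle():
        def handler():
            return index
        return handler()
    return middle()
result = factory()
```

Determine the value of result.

Step 1: factory() defines index = 57. middle() and handler() have no local index.
Step 2: handler() checks local (none), enclosing middle() (none), enclosing factory() and finds index = 57.
Step 3: result = 57

The answer is 57.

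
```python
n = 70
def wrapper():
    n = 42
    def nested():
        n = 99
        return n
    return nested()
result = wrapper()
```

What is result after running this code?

Step 1: Three scopes define n: global (70), wrapper (42), nested (99).
Step 2: nested() has its own local n = 99, which shadows both enclosing and global.
Step 3: result = 99 (local wins in LEGB)

The answer is 99.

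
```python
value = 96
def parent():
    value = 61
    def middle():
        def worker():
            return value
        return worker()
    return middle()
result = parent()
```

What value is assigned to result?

Step 1: parent() defines value = 61. middle() and worker() have no local value.
Step 2: worker() checks local (none), enclosing middle() (none), enclosing parent() and finds value = 61.
Step 3: result = 61

The answer is 61.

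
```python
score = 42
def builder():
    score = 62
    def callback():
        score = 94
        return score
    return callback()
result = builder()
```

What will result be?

Step 1: Three scopes define score: global (42), builder (62), callback (94).
Step 2: callback() has its own local score = 94, which shadows both enclosing and global.
Step 3: result = 94 (local wins in LEGB)

The answer is 94.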